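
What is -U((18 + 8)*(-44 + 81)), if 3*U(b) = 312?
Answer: -104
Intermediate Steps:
U(b) = 104 (U(b) = (1/3)*312 = 104)
-U((18 + 8)*(-44 + 81)) = -1*104 = -104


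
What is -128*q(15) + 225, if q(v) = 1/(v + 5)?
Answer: 1093/5 ≈ 218.60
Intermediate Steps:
q(v) = 1/(5 + v)
-128*q(15) + 225 = -128/(5 + 15) + 225 = -128/20 + 225 = -128*1/20 + 225 = -32/5 + 225 = 1093/5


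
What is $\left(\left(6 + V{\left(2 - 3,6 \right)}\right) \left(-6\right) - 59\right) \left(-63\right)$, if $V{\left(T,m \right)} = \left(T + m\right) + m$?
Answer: $10143$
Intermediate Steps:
$V{\left(T,m \right)} = T + 2 m$
$\left(\left(6 + V{\left(2 - 3,6 \right)}\right) \left(-6\right) - 59\right) \left(-63\right) = \left(\left(6 + \left(\left(2 - 3\right) + 2 \cdot 6\right)\right) \left(-6\right) - 59\right) \left(-63\right) = \left(\left(6 + \left(-1 + 12\right)\right) \left(-6\right) - 59\right) \left(-63\right) = \left(\left(6 + 11\right) \left(-6\right) - 59\right) \left(-63\right) = \left(17 \left(-6\right) - 59\right) \left(-63\right) = \left(-102 - 59\right) \left(-63\right) = \left(-161\right) \left(-63\right) = 10143$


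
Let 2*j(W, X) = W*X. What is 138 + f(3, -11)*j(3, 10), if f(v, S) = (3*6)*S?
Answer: -2832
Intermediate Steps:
f(v, S) = 18*S
j(W, X) = W*X/2 (j(W, X) = (W*X)/2 = W*X/2)
138 + f(3, -11)*j(3, 10) = 138 + (18*(-11))*((½)*3*10) = 138 - 198*15 = 138 - 2970 = -2832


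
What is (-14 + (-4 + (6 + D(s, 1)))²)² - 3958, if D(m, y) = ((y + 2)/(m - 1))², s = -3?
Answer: -255770079/65536 ≈ -3902.7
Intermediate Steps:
D(m, y) = (2 + y)²/(-1 + m)² (D(m, y) = ((2 + y)/(-1 + m))² = (2 + y)²/(-1 + m)²)
(-14 + (-4 + (6 + D(s, 1)))²)² - 3958 = (-14 + (-4 + (6 + (2 + 1)²/(-1 - 3)²))²)² - 3958 = (-14 + (-4 + (6 + 3²/(-4)²))²)² - 3958 = (-14 + (-4 + (6 + (1/16)*9))²)² - 3958 = (-14 + (-4 + (6 + 9/16))²)² - 3958 = (-14 + (-4 + 105/16)²)² - 3958 = (-14 + (41/16)²)² - 3958 = (-14 + 1681/256)² - 3958 = (-1903/256)² - 3958 = 3621409/65536 - 3958 = -255770079/65536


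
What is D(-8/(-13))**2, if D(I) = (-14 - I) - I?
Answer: 39204/169 ≈ 231.98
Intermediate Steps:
D(I) = -14 - 2*I
D(-8/(-13))**2 = (-14 - (-16)/(-13))**2 = (-14 - (-16)*(-1)/13)**2 = (-14 - 2*8/13)**2 = (-14 - 16/13)**2 = (-198/13)**2 = 39204/169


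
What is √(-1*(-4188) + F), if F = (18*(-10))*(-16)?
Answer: 2*√1767 ≈ 84.071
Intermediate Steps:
F = 2880 (F = -180*(-16) = 2880)
√(-1*(-4188) + F) = √(-1*(-4188) + 2880) = √(4188 + 2880) = √7068 = 2*√1767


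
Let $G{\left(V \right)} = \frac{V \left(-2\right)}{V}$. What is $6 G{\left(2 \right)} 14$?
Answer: $-168$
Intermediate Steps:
$G{\left(V \right)} = -2$ ($G{\left(V \right)} = \frac{\left(-2\right) V}{V} = -2$)
$6 G{\left(2 \right)} 14 = 6 \left(-2\right) 14 = \left(-12\right) 14 = -168$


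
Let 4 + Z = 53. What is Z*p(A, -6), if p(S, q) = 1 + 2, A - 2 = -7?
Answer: 147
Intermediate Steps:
A = -5 (A = 2 - 7 = -5)
Z = 49 (Z = -4 + 53 = 49)
p(S, q) = 3
Z*p(A, -6) = 49*3 = 147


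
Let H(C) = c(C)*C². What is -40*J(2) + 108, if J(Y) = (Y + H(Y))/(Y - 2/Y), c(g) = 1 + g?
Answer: -452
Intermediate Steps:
H(C) = C²*(1 + C) (H(C) = (1 + C)*C² = C²*(1 + C))
J(Y) = (Y + Y²*(1 + Y))/(Y - 2/Y)
-40*J(2) + 108 = -40*2²*(1 + 2*(1 + 2))/(-2 + 2²) + 108 = -160*(1 + 2*3)/(-2 + 4) + 108 = -160*(1 + 6)/2 + 108 = -160*7/2 + 108 = -40*14 + 108 = -560 + 108 = -452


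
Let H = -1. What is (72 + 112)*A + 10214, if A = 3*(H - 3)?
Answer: 8006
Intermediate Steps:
A = -12 (A = 3*(-1 - 3) = 3*(-4) = -12)
(72 + 112)*A + 10214 = (72 + 112)*(-12) + 10214 = 184*(-12) + 10214 = -2208 + 10214 = 8006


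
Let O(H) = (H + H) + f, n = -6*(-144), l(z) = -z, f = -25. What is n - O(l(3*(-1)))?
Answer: 883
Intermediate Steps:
n = 864
O(H) = -25 + 2*H (O(H) = (H + H) - 25 = 2*H - 25 = -25 + 2*H)
n - O(l(3*(-1))) = 864 - (-25 + 2*(-3*(-1))) = 864 - (-25 + 2*(-1*(-3))) = 864 - (-25 + 2*3) = 864 - (-25 + 6) = 864 - 1*(-19) = 864 + 19 = 883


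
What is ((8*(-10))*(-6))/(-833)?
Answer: -480/833 ≈ -0.57623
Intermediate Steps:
((8*(-10))*(-6))/(-833) = -80*(-6)*(-1/833) = 480*(-1/833) = -480/833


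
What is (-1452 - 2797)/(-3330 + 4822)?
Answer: -4249/1492 ≈ -2.8479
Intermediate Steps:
(-1452 - 2797)/(-3330 + 4822) = -4249/1492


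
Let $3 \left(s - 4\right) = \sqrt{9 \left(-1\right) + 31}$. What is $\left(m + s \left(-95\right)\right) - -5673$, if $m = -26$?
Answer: $5267 - \frac{95 \sqrt{22}}{3} \approx 5118.5$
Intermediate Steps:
$s = 4 + \frac{\sqrt{22}}{3}$ ($s = 4 + \frac{\sqrt{9 \left(-1\right) + 31}}{3} = 4 + \frac{\sqrt{-9 + 31}}{3} = 4 + \frac{\sqrt{22}}{3} \approx 5.5635$)
$\left(m + s \left(-95\right)\right) - -5673 = \left(-26 + \left(4 + \frac{\sqrt{22}}{3}\right) \left(-95\right)\right) - -5673 = \left(-26 - \left(380 + \frac{95 \sqrt{22}}{3}\right)\right) + 5673 = \left(-406 - \frac{95 \sqrt{22}}{3}\right) + 5673 = 5267 - \frac{95 \sqrt{22}}{3}$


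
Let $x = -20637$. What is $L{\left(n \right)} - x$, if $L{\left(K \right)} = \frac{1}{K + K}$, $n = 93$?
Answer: $\frac{3838483}{186} \approx 20637.0$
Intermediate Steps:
$L{\left(K \right)} = \frac{1}{2 K}$
$L{\left(n \right)} - x = \frac{1}{2 \cdot 93} - -20637 = \frac{1}{2} \cdot \frac{1}{93} + 20637 = \frac{1}{186} + 20637 = \frac{3838483}{186}$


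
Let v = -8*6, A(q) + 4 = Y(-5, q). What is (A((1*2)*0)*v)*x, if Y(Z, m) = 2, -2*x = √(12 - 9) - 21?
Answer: 1008 - 48*√3 ≈ 924.86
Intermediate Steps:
x = 21/2 - √3/2 (x = -(√(12 - 9) - 21)/2 = -(√3 - 21)/2 = -(-21 + √3)/2 = 21/2 - √3/2 ≈ 9.6340)
A(q) = -2 (A(q) = -4 + 2 = -2)
v = -48
(A((1*2)*0)*v)*x = (-2*(-48))*(21/2 - √3/2) = 96*(21/2 - √3/2) = 1008 - 48*√3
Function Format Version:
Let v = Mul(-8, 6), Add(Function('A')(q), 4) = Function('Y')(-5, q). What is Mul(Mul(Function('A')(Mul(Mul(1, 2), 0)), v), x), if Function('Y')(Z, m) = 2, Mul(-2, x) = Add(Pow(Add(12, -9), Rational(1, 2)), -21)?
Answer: Add(1008, Mul(-48, Pow(3, Rational(1, 2)))) ≈ 924.86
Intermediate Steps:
x = Add(Rational(21, 2), Mul(Rational(-1, 2), Pow(3, Rational(1, 2)))) (x = Mul(Rational(-1, 2), Add(Pow(Add(12, -9), Rational(1, 2)), -21)) = Mul(Rational(-1, 2), Add(Pow(3, Rational(1, 2)), -21)) = Mul(Rational(-1, 2), Add(-21, Pow(3, Rational(1, 2)))) = Add(Rational(21, 2), Mul(Rational(-1, 2), Pow(3, Rational(1, 2)))) ≈ 9.6340)
Function('A')(q) = -2 (Function('A')(q) = Add(-4, 2) = -2)
v = -48
Mul(Mul(Function('A')(Mul(Mul(1, 2), 0)), v), x) = Mul(Mul(-2, -48), Add(Rational(21, 2), Mul(Rational(-1, 2), Pow(3, Rational(1, 2))))) = Mul(96, Add(Rational(21, 2), Mul(Rational(-1, 2), Pow(3, Rational(1, 2))))) = Add(1008, Mul(-48, Pow(3, Rational(1, 2))))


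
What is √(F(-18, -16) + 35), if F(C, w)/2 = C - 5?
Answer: I*√11 ≈ 3.3166*I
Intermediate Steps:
F(C, w) = -10 + 2*C (F(C, w) = 2*(C - 5) = 2*(-5 + C) = -10 + 2*C)
√(F(-18, -16) + 35) = √((-10 + 2*(-18)) + 35) = √((-10 - 36) + 35) = √(-46 + 35) = √(-11) = I*√11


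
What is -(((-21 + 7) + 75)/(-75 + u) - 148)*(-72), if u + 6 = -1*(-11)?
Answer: -375156/35 ≈ -10719.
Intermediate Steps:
u = 5 (u = -6 - 1*(-11) = -6 + 11 = 5)
-(((-21 + 7) + 75)/(-75 + u) - 148)*(-72) = -(((-21 + 7) + 75)/(-75 + 5) - 148)*(-72) = -((-14 + 75)/(-70) - 148)*(-72) = -(61*(-1/70) - 148)*(-72) = -(-61/70 - 148)*(-72) = -(-10421)*(-72)/70 = -1*375156/35 = -375156/35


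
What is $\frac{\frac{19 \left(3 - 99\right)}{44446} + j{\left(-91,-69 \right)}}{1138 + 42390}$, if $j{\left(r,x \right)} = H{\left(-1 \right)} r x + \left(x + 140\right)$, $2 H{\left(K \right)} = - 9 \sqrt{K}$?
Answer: $\frac{1576921}{967322744} - \frac{56511 i}{87056} \approx 0.0016302 - 0.64913 i$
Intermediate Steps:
$H{\left(K \right)} = - \frac{9 \sqrt{K}}{2}$ ($H{\left(K \right)} = \frac{\left(-9\right) \sqrt{K}}{2} = - \frac{9 \sqrt{K}}{2}$)
$j{\left(r,x \right)} = 140 + x - \frac{9 i r x}{2}$ ($j{\left(r,x \right)} = - \frac{9 \sqrt{-1}}{2} r x + \left(x + 140\right) = - \frac{9 i}{2} r x + \left(140 + x\right) = - \frac{9 i r}{2} x + \left(140 + x\right) = - \frac{9 i r x}{2} + \left(140 + x\right) = 140 + x - \frac{9 i r x}{2}$)
$\frac{\frac{19 \left(3 - 99\right)}{44446} + j{\left(-91,-69 \right)}}{1138 + 42390} = \frac{\frac{19 \left(3 - 99\right)}{44446} - \left(-71 + \frac{9}{2} i \left(-91\right) \left(-69\right)\right)}{1138 + 42390} = \frac{19 \left(-96\right) \frac{1}{44446} - \left(-71 + \frac{56511 i}{2}\right)}{43528} = \left(\left(-1824\right) \frac{1}{44446} + \left(71 - \frac{56511 i}{2}\right)\right) \frac{1}{43528} = \left(- \frac{912}{22223} + \left(71 - \frac{56511 i}{2}\right)\right) \frac{1}{43528} = \left(\frac{1576921}{22223} - \frac{56511 i}{2}\right) \frac{1}{43528} = \frac{1576921}{967322744} - \frac{56511 i}{87056}$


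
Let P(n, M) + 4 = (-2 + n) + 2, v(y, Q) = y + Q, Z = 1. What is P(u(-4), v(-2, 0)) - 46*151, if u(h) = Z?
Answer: -6949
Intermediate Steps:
u(h) = 1
v(y, Q) = Q + y
P(n, M) = -4 + n (P(n, M) = -4 + ((-2 + n) + 2) = -4 + n)
P(u(-4), v(-2, 0)) - 46*151 = (-4 + 1) - 46*151 = -3 - 6946 = -6949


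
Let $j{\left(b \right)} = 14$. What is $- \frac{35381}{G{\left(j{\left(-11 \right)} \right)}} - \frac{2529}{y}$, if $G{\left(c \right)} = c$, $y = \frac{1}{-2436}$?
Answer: $\frac{86213635}{14} \approx 6.1581 \cdot 10^{6}$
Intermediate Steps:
$y = - \frac{1}{2436} \approx -0.00041051$
$- \frac{35381}{G{\left(j{\left(-11 \right)} \right)}} - \frac{2529}{y} = - \frac{35381}{14} - \frac{2529}{- \frac{1}{2436}} = \left(-35381\right) \frac{1}{14} - -6160644 = - \frac{35381}{14} + 6160644 = \frac{86213635}{14}$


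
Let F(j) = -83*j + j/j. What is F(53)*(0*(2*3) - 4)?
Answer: 17592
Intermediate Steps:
F(j) = 1 - 83*j (F(j) = -83*j + 1 = 1 - 83*j)
F(53)*(0*(2*3) - 4) = (1 - 83*53)*(0*(2*3) - 4) = (1 - 4399)*(0*6 - 4) = -4398*(0 - 4) = -4398*(-4) = 17592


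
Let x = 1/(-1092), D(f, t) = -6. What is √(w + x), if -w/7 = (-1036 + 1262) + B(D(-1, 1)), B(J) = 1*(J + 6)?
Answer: I*√471619785/546 ≈ 39.774*I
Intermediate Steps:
B(J) = 6 + J (B(J) = 1*(6 + J) = 6 + J)
w = -1582 (w = -7*((-1036 + 1262) + (6 - 6)) = -7*(226 + 0) = -7*226 = -1582)
x = -1/1092 ≈ -0.00091575
√(w + x) = √(-1582 - 1/1092) = √(-1727545/1092) = I*√471619785/546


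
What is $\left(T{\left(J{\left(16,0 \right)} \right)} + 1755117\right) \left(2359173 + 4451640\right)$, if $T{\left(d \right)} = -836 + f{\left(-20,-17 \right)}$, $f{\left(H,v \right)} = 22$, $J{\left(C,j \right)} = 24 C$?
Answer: $11948229678339$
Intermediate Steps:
$T{\left(d \right)} = -814$ ($T{\left(d \right)} = -836 + 22 = -814$)
$\left(T{\left(J{\left(16,0 \right)} \right)} + 1755117\right) \left(2359173 + 4451640\right) = \left(-814 + 1755117\right) \left(2359173 + 4451640\right) = 1754303 \cdot 6810813 = 11948229678339$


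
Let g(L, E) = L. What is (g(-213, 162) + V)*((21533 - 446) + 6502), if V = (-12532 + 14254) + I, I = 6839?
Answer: 230312972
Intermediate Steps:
V = 8561 (V = (-12532 + 14254) + 6839 = 1722 + 6839 = 8561)
(g(-213, 162) + V)*((21533 - 446) + 6502) = (-213 + 8561)*((21533 - 446) + 6502) = 8348*(21087 + 6502) = 8348*27589 = 230312972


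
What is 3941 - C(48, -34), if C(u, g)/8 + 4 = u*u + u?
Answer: -14843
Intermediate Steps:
C(u, g) = -32 + 8*u + 8*u² (C(u, g) = -32 + 8*(u*u + u) = -32 + 8*(u² + u) = -32 + 8*(u + u²) = -32 + (8*u + 8*u²) = -32 + 8*u + 8*u²)
3941 - C(48, -34) = 3941 - (-32 + 8*48 + 8*48²) = 3941 - (-32 + 384 + 8*2304) = 3941 - (-32 + 384 + 18432) = 3941 - 1*18784 = 3941 - 18784 = -14843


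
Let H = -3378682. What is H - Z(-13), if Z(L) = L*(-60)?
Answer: -3379462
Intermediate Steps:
Z(L) = -60*L
H - Z(-13) = -3378682 - (-60)*(-13) = -3378682 - 1*780 = -3378682 - 780 = -3379462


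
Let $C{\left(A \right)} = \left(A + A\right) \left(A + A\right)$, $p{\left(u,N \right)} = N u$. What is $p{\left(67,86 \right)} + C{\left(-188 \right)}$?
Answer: $147138$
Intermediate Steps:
$C{\left(A \right)} = 4 A^{2}$ ($C{\left(A \right)} = 2 A 2 A = 4 A^{2}$)
$p{\left(67,86 \right)} + C{\left(-188 \right)} = 86 \cdot 67 + 4 \left(-188\right)^{2} = 5762 + 4 \cdot 35344 = 5762 + 141376 = 147138$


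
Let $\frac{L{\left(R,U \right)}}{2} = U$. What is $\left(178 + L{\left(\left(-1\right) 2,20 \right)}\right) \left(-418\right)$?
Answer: $-91124$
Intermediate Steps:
$L{\left(R,U \right)} = 2 U$
$\left(178 + L{\left(\left(-1\right) 2,20 \right)}\right) \left(-418\right) = \left(178 + 2 \cdot 20\right) \left(-418\right) = \left(178 + 40\right) \left(-418\right) = 218 \left(-418\right) = -91124$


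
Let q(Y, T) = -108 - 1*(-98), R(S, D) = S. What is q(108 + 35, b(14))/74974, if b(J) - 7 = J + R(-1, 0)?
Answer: -5/37487 ≈ -0.00013338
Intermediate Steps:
b(J) = 6 + J (b(J) = 7 + (J - 1) = 7 + (-1 + J) = 6 + J)
q(Y, T) = -10 (q(Y, T) = -108 + 98 = -10)
q(108 + 35, b(14))/74974 = -10/74974 = -10*1/74974 = -5/37487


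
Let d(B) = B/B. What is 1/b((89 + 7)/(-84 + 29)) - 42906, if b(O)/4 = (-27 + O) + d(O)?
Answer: -261898279/6104 ≈ -42906.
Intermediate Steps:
d(B) = 1
b(O) = -104 + 4*O (b(O) = 4*((-27 + O) + 1) = 4*(-26 + O) = -104 + 4*O)
1/b((89 + 7)/(-84 + 29)) - 42906 = 1/(-104 + 4*((89 + 7)/(-84 + 29))) - 42906 = 1/(-104 + 4*(96/(-55))) - 42906 = 1/(-104 + 4*(96*(-1/55))) - 42906 = 1/(-104 + 4*(-96/55)) - 42906 = 1/(-104 - 384/55) - 42906 = 1/(-6104/55) - 42906 = -55/6104 - 42906 = -261898279/6104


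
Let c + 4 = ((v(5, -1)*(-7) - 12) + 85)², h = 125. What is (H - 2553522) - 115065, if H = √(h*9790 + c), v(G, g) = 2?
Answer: -2668587 + √1227227 ≈ -2.6675e+6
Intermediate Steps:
c = 3477 (c = -4 + ((2*(-7) - 12) + 85)² = -4 + ((-14 - 12) + 85)² = -4 + (-26 + 85)² = -4 + 59² = -4 + 3481 = 3477)
H = √1227227 (H = √(125*9790 + 3477) = √(1223750 + 3477) = √1227227 ≈ 1107.8)
(H - 2553522) - 115065 = (√1227227 - 2553522) - 115065 = (-2553522 + √1227227) - 115065 = -2668587 + √1227227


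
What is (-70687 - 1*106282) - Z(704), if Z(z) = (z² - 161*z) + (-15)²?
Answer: -559466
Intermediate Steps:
Z(z) = 225 + z² - 161*z (Z(z) = (z² - 161*z) + 225 = 225 + z² - 161*z)
(-70687 - 1*106282) - Z(704) = (-70687 - 1*106282) - (225 + 704² - 161*704) = (-70687 - 106282) - (225 + 495616 - 113344) = -176969 - 1*382497 = -176969 - 382497 = -559466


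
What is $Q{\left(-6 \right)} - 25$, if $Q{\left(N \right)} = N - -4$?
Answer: $-27$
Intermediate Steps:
$Q{\left(N \right)} = 4 + N$ ($Q{\left(N \right)} = N + 4 = 4 + N$)
$Q{\left(-6 \right)} - 25 = \left(4 - 6\right) - 25 = -2 - 25 = -27$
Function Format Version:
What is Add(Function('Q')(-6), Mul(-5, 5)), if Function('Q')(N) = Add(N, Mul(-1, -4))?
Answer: -27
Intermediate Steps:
Function('Q')(N) = Add(4, N) (Function('Q')(N) = Add(N, 4) = Add(4, N))
Add(Function('Q')(-6), Mul(-5, 5)) = Add(Add(4, -6), Mul(-5, 5)) = Add(-2, -25) = -27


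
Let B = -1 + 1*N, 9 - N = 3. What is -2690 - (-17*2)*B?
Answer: -2520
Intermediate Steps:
N = 6 (N = 9 - 1*3 = 9 - 3 = 6)
B = 5 (B = -1 + 1*6 = -1 + 6 = 5)
-2690 - (-17*2)*B = -2690 - (-17*2)*5 = -2690 - (-34)*5 = -2690 - 1*(-170) = -2690 + 170 = -2520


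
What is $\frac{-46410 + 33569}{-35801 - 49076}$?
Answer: $\frac{12841}{84877} \approx 0.15129$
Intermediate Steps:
$\frac{-46410 + 33569}{-35801 - 49076} = - \frac{12841}{-84877} = \left(-12841\right) \left(- \frac{1}{84877}\right) = \frac{12841}{84877}$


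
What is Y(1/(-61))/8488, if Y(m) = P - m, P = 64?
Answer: 3905/517768 ≈ 0.0075420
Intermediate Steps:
Y(m) = 64 - m
Y(1/(-61))/8488 = (64 - 1/(-61))/8488 = (64 - 1*(-1/61))*(1/8488) = (64 + 1/61)*(1/8488) = (3905/61)*(1/8488) = 3905/517768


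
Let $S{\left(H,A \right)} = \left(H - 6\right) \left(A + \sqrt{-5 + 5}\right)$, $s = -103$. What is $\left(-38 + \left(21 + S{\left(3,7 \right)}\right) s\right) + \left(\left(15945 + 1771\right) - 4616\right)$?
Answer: $13062$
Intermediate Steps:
$S{\left(H,A \right)} = A \left(-6 + H\right)$ ($S{\left(H,A \right)} = \left(-6 + H\right) \left(A + \sqrt{0}\right) = \left(-6 + H\right) \left(A + 0\right) = \left(-6 + H\right) A = A \left(-6 + H\right)$)
$\left(-38 + \left(21 + S{\left(3,7 \right)}\right) s\right) + \left(\left(15945 + 1771\right) - 4616\right) = \left(-38 + \left(21 + 7 \left(-6 + 3\right)\right) \left(-103\right)\right) + \left(\left(15945 + 1771\right) - 4616\right) = \left(-38 + \left(21 + 7 \left(-3\right)\right) \left(-103\right)\right) + \left(17716 - 4616\right) = \left(-38 + \left(21 - 21\right) \left(-103\right)\right) + 13100 = \left(-38 + 0 \left(-103\right)\right) + 13100 = \left(-38 + 0\right) + 13100 = -38 + 13100 = 13062$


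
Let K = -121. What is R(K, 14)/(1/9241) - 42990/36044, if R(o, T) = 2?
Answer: 333061109/18022 ≈ 18481.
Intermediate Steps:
R(K, 14)/(1/9241) - 42990/36044 = 2/(1/9241) - 42990/36044 = 2/(1/9241) - 42990*1/36044 = 2*9241 - 21495/18022 = 18482 - 21495/18022 = 333061109/18022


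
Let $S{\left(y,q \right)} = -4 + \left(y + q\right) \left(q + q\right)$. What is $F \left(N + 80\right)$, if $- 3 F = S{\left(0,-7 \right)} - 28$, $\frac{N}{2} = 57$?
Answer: $-4268$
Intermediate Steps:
$S{\left(y,q \right)} = -4 + 2 q \left(q + y\right)$ ($S{\left(y,q \right)} = -4 + \left(q + y\right) 2 q = -4 + 2 q \left(q + y\right)$)
$N = 114$ ($N = 2 \cdot 57 = 114$)
$F = -22$ ($F = - \frac{\left(-4 + 2 \left(-7\right)^{2} + 2 \left(-7\right) 0\right) - 28}{3} = - \frac{\left(-4 + 2 \cdot 49 + 0\right) - 28}{3} = - \frac{\left(-4 + 98 + 0\right) - 28}{3} = - \frac{94 - 28}{3} = \left(- \frac{1}{3}\right) 66 = -22$)
$F \left(N + 80\right) = - 22 \left(114 + 80\right) = \left(-22\right) 194 = -4268$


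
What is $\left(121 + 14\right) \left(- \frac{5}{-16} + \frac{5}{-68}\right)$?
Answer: $\frac{8775}{272} \approx 32.261$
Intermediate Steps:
$\left(121 + 14\right) \left(- \frac{5}{-16} + \frac{5}{-68}\right) = 135 \left(\left(-5\right) \left(- \frac{1}{16}\right) + 5 \left(- \frac{1}{68}\right)\right) = 135 \left(\frac{5}{16} - \frac{5}{68}\right) = 135 \cdot \frac{65}{272} = \frac{8775}{272}$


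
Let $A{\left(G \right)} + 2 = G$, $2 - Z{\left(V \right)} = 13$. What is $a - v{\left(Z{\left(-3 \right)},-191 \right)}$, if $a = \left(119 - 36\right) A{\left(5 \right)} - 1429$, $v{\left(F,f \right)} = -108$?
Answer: $-1072$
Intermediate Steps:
$Z{\left(V \right)} = -11$ ($Z{\left(V \right)} = 2 - 13 = -11$)
$A{\left(G \right)} = -2 + G$
$a = -1180$ ($a = \left(119 - 36\right) \left(-2 + 5\right) - 1429 = 83 \cdot 3 - 1429 = 249 - 1429 = -1180$)
$a - v{\left(Z{\left(-3 \right)},-191 \right)} = -1180 - -108 = -1180 + 108 = -1072$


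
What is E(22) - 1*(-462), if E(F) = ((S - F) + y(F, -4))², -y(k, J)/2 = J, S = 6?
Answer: 526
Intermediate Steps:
y(k, J) = -2*J
E(F) = (14 - F)² (E(F) = ((6 - F) - 2*(-4))² = ((6 - F) + 8)² = (14 - F)²)
E(22) - 1*(-462) = (-14 + 22)² - 1*(-462) = 8² + 462 = 64 + 462 = 526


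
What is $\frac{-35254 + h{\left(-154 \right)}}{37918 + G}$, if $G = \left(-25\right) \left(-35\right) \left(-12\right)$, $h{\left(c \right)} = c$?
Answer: $- \frac{17704}{13709} \approx -1.2914$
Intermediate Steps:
$G = -10500$ ($G = 875 \left(-12\right) = -10500$)
$\frac{-35254 + h{\left(-154 \right)}}{37918 + G} = \frac{-35254 - 154}{37918 - 10500} = - \frac{35408}{27418} = \left(-35408\right) \frac{1}{27418} = - \frac{17704}{13709}$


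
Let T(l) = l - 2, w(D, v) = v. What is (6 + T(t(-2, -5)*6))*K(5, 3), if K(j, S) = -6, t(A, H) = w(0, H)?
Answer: 156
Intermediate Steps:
t(A, H) = H
T(l) = -2 + l
(6 + T(t(-2, -5)*6))*K(5, 3) = (6 + (-2 - 5*6))*(-6) = (6 + (-2 - 30))*(-6) = (6 - 32)*(-6) = -26*(-6) = 156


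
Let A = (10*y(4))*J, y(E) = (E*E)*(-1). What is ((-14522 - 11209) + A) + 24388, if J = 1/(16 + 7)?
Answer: -31049/23 ≈ -1350.0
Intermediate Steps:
y(E) = -E² (y(E) = E²*(-1) = -E²)
J = 1/23 ≈ 0.043478
A = -160/23 (A = (10*(-1*4²))*(1/23) = (10*(-1*16))*(1/23) = (10*(-16))*(1/23) = -160*1/23 = -160/23 ≈ -6.9565)
((-14522 - 11209) + A) + 24388 = ((-14522 - 11209) - 160/23) + 24388 = (-25731 - 160/23) + 24388 = -591973/23 + 24388 = -31049/23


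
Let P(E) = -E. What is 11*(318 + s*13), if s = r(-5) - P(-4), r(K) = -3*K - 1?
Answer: 4928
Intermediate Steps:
r(K) = -1 - 3*K
s = 10 (s = (-1 - 3*(-5)) - (-1)*(-4) = (-1 + 15) - 1*4 = 14 - 4 = 10)
11*(318 + s*13) = 11*(318 + 10*13) = 11*(318 + 130) = 11*448 = 4928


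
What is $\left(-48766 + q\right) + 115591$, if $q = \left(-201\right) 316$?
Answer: $3309$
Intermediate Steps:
$q = -63516$
$\left(-48766 + q\right) + 115591 = \left(-48766 - 63516\right) + 115591 = -112282 + 115591 = 3309$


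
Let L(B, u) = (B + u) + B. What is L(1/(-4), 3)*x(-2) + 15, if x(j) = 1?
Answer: 35/2 ≈ 17.500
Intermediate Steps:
L(B, u) = u + 2*B
L(1/(-4), 3)*x(-2) + 15 = (3 + 2/(-4))*1 + 15 = (3 + 2*(-1/4))*1 + 15 = (3 - 1/2)*1 + 15 = (5/2)*1 + 15 = 5/2 + 15 = 35/2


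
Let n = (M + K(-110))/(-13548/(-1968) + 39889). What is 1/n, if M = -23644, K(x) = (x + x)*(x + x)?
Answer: 2180975/1353328 ≈ 1.6116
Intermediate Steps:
K(x) = 4*x² (K(x) = (2*x)*(2*x) = 4*x²)
n = 1353328/2180975 (n = (-23644 + 4*(-110)²)/(-13548/(-1968) + 39889) = (-23644 + 4*12100)/(-13548*(-1/1968) + 39889) = (-23644 + 48400)/(1129/164 + 39889) = 24756/(6542925/164) = 24756*(164/6542925) = 1353328/2180975 ≈ 0.62051)
1/n = 1/(1353328/2180975) = 2180975/1353328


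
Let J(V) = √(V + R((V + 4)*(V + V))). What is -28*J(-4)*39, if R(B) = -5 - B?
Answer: -3276*I ≈ -3276.0*I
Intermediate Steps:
J(V) = √(-5 + V - 2*V*(4 + V)) (J(V) = √(V + (-5 - (V + 4)*(V + V))) = √(V + (-5 - (4 + V)*2*V)) = √(V + (-5 - 2*V*(4 + V))) = √(-5 + V - 2*V*(4 + V)))
-28*J(-4)*39 = -28*√(-5 - 4 - 2*(-4)*(4 - 4))*39 = -28*√(-5 - 4 - 2*(-4)*0)*39 = -28*√(-5 - 4 + 0)*39 = -84*I*39 = -3276*I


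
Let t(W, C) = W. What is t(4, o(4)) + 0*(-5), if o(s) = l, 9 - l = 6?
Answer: 4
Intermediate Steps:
l = 3 (l = 9 - 1*6 = 9 - 6 = 3)
o(s) = 3
t(4, o(4)) + 0*(-5) = 4 + 0*(-5) = 4 + 0 = 4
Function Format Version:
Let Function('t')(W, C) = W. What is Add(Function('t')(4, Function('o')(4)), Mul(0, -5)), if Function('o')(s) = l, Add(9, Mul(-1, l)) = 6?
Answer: 4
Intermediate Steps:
l = 3 (l = Add(9, Mul(-1, 6)) = Add(9, -6) = 3)
Function('o')(s) = 3
Add(Function('t')(4, Function('o')(4)), Mul(0, -5)) = Add(4, Mul(0, -5)) = Add(4, 0) = 4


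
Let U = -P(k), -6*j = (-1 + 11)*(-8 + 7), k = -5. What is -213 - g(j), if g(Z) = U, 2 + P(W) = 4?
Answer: -211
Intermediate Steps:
P(W) = 2 (P(W) = -2 + 4 = 2)
j = 5/3 (j = -(-1 + 11)*(-8 + 7)/6 = -5*(-1)/3 = -⅙*(-10) = 5/3 ≈ 1.6667)
U = -2 (U = -1*2 = -2)
g(Z) = -2
-213 - g(j) = -213 - 1*(-2) = -213 + 2 = -211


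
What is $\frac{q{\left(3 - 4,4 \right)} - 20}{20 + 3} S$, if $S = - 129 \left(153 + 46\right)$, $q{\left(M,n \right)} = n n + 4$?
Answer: $0$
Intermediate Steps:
$q{\left(M,n \right)} = 4 + n^{2}$ ($q{\left(M,n \right)} = n^{2} + 4 = 4 + n^{2}$)
$S = -25671$ ($S = \left(-129\right) 199 = -25671$)
$\frac{q{\left(3 - 4,4 \right)} - 20}{20 + 3} S = \frac{\left(4 + 4^{2}\right) - 20}{20 + 3} \left(-25671\right) = \frac{\left(4 + 16\right) - 20}{23} \left(-25671\right) = \left(20 - 20\right) \frac{1}{23} \left(-25671\right) = 0 \cdot \frac{1}{23} \left(-25671\right) = 0 \left(-25671\right) = 0$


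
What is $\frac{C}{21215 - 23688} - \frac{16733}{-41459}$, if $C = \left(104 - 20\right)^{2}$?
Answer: $- \frac{251153995}{102528107} \approx -2.4496$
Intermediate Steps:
$C = 7056$ ($C = 84^{2} = 7056$)
$\frac{C}{21215 - 23688} - \frac{16733}{-41459} = \frac{7056}{21215 - 23688} - \frac{16733}{-41459} = \frac{7056}{-2473} - - \frac{16733}{41459} = 7056 \left(- \frac{1}{2473}\right) + \frac{16733}{41459} = - \frac{7056}{2473} + \frac{16733}{41459} = - \frac{251153995}{102528107}$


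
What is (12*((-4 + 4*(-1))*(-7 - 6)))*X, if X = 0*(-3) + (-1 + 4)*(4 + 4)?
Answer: 29952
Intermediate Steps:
X = 24 (X = 0 + 3*8 = 0 + 24 = 24)
(12*((-4 + 4*(-1))*(-7 - 6)))*X = (12*((-4 + 4*(-1))*(-7 - 6)))*24 = (12*((-4 - 4)*(-13)))*24 = (12*(-8*(-13)))*24 = (12*104)*24 = 1248*24 = 29952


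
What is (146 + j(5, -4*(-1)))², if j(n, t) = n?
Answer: 22801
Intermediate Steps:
(146 + j(5, -4*(-1)))² = (146 + 5)² = 151² = 22801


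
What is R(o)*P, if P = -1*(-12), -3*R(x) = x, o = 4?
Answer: -16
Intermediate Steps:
R(x) = -x/3
P = 12
R(o)*P = -⅓*4*12 = -4/3*12 = -16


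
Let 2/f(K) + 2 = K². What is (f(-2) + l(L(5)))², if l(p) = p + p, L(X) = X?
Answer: 121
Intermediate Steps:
l(p) = 2*p
f(K) = 2/(-2 + K²)
(f(-2) + l(L(5)))² = (2/(-2 + (-2)²) + 2*5)² = (2/(-2 + 4) + 10)² = (2/2 + 10)² = (2*(½) + 10)² = (1 + 10)² = 11² = 121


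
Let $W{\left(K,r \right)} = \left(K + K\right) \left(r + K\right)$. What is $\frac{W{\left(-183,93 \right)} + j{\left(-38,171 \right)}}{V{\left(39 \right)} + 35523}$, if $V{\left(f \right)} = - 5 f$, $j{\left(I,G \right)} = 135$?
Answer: $\frac{11025}{11776} \approx 0.93623$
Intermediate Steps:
$W{\left(K,r \right)} = 2 K \left(K + r\right)$
$\frac{W{\left(-183,93 \right)} + j{\left(-38,171 \right)}}{V{\left(39 \right)} + 35523} = \frac{2 \left(-183\right) \left(-183 + 93\right) + 135}{\left(-5\right) 39 + 35523} = \frac{2 \left(-183\right) \left(-90\right) + 135}{-195 + 35523} = \frac{32940 + 135}{35328} = 33075 \cdot \frac{1}{35328} = \frac{11025}{11776}$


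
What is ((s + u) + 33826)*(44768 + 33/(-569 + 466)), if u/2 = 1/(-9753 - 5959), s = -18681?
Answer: 548621165226449/809168 ≈ 6.7801e+8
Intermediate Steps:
u = -1/7856 (u = 2/(-9753 - 5959) = 2/(-15712) = 2*(-1/15712) = -1/7856 ≈ -0.00012729)
((s + u) + 33826)*(44768 + 33/(-569 + 466)) = ((-18681 - 1/7856) + 33826)*(44768 + 33/(-569 + 466)) = (-146757937/7856 + 33826)*(44768 + 33/(-103)) = 118979119*(44768 - 1/103*33)/7856 = 118979119*(44768 - 33/103)/7856 = (118979119/7856)*(4611071/103) = 548621165226449/809168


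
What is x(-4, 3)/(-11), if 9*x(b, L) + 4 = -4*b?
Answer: -4/33 ≈ -0.12121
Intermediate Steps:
x(b, L) = -4/9 - 4*b/9 (x(b, L) = -4/9 + (-4*b)/9 = -4/9 - 4*b/9)
x(-4, 3)/(-11) = (-4/9 - 4/9*(-4))/(-11) = (-4/9 + 16/9)*(-1/11) = (4/3)*(-1/11) = -4/33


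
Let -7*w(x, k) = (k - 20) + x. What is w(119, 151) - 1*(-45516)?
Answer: 318362/7 ≈ 45480.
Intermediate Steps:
w(x, k) = 20/7 - k/7 - x/7 (w(x, k) = -((k - 20) + x)/7 = -((-20 + k) + x)/7 = -(-20 + k + x)/7 = 20/7 - k/7 - x/7)
w(119, 151) - 1*(-45516) = (20/7 - ⅐*151 - ⅐*119) - 1*(-45516) = (20/7 - 151/7 - 17) + 45516 = -250/7 + 45516 = 318362/7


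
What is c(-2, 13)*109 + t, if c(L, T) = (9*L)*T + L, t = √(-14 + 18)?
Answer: -25722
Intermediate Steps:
t = 2 (t = √4 = 2)
c(L, T) = L + 9*L*T (c(L, T) = 9*L*T + L = L + 9*L*T)
c(-2, 13)*109 + t = -2*(1 + 9*13)*109 + 2 = -2*(1 + 117)*109 + 2 = -2*118*109 + 2 = -236*109 + 2 = -25724 + 2 = -25722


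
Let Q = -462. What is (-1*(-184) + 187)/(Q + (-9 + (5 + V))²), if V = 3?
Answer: -371/461 ≈ -0.80477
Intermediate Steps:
(-1*(-184) + 187)/(Q + (-9 + (5 + V))²) = (-1*(-184) + 187)/(-462 + (-9 + (5 + 3))²) = (184 + 187)/(-462 + (-9 + 8)²) = 371/(-462 + (-1)²) = 371/(-462 + 1) = 371/(-461) = 371*(-1/461) = -371/461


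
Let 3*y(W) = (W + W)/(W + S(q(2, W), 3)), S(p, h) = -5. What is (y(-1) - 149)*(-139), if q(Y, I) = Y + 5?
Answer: 186260/9 ≈ 20696.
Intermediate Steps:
q(Y, I) = 5 + Y
y(W) = 2*W/(3*(-5 + W)) (y(W) = ((W + W)/(W - 5))/3 = ((2*W)/(-5 + W))/3 = (2*W/(-5 + W))/3 = 2*W/(3*(-5 + W)))
(y(-1) - 149)*(-139) = ((2/3)*(-1)/(-5 - 1) - 149)*(-139) = ((2/3)*(-1)/(-6) - 149)*(-139) = ((2/3)*(-1)*(-1/6) - 149)*(-139) = (1/9 - 149)*(-139) = -1340/9*(-139) = 186260/9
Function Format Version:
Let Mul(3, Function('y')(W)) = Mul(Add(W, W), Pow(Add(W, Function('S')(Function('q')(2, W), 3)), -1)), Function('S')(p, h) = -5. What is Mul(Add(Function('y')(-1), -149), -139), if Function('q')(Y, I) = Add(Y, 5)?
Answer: Rational(186260, 9) ≈ 20696.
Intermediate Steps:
Function('q')(Y, I) = Add(5, Y)
Function('y')(W) = Mul(Rational(2, 3), W, Pow(Add(-5, W), -1)) (Function('y')(W) = Mul(Rational(1, 3), Mul(Add(W, W), Pow(Add(W, -5), -1))) = Mul(Rational(1, 3), Mul(Mul(2, W), Pow(Add(-5, W), -1))) = Mul(Rational(1, 3), Mul(2, W, Pow(Add(-5, W), -1))) = Mul(Rational(2, 3), W, Pow(Add(-5, W), -1)))
Mul(Add(Function('y')(-1), -149), -139) = Mul(Add(Mul(Rational(2, 3), -1, Pow(Add(-5, -1), -1)), -149), -139) = Mul(Add(Mul(Rational(2, 3), -1, Pow(-6, -1)), -149), -139) = Mul(Add(Mul(Rational(2, 3), -1, Rational(-1, 6)), -149), -139) = Mul(Add(Rational(1, 9), -149), -139) = Mul(Rational(-1340, 9), -139) = Rational(186260, 9)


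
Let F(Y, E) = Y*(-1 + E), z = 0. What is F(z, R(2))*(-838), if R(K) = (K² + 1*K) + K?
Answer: 0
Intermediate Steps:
R(K) = K² + 2*K (R(K) = (K² + K) + K = (K + K²) + K = K² + 2*K)
F(z, R(2))*(-838) = (0*(-1 + 2*(2 + 2)))*(-838) = (0*(-1 + 2*4))*(-838) = (0*(-1 + 8))*(-838) = (0*7)*(-838) = 0*(-838) = 0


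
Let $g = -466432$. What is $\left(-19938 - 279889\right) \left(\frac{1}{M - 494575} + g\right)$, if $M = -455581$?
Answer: $\frac{132878278330633011}{950156} \approx 1.3985 \cdot 10^{11}$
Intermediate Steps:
$\left(-19938 - 279889\right) \left(\frac{1}{M - 494575} + g\right) = \left(-19938 - 279889\right) \left(\frac{1}{-455581 - 494575} - 466432\right) = - 299827 \left(\frac{1}{-950156} - 466432\right) = - 299827 \left(- \frac{1}{950156} - 466432\right) = \left(-299827\right) \left(- \frac{443183163393}{950156}\right) = \frac{132878278330633011}{950156}$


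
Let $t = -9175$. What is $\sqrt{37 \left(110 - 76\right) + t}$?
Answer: $i \sqrt{7917} \approx 88.978 i$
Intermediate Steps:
$\sqrt{37 \left(110 - 76\right) + t} = \sqrt{37 \left(110 - 76\right) - 9175} = \sqrt{37 \cdot 34 - 9175} = \sqrt{1258 - 9175} = \sqrt{-7917} = i \sqrt{7917}$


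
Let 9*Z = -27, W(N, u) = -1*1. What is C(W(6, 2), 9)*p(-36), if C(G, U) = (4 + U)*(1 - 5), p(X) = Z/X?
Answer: -13/3 ≈ -4.3333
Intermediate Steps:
W(N, u) = -1
Z = -3 (Z = (⅑)*(-27) = -3)
p(X) = -3/X
C(G, U) = -16 - 4*U (C(G, U) = (4 + U)*(-4) = -16 - 4*U)
C(W(6, 2), 9)*p(-36) = (-16 - 4*9)*(-3/(-36)) = (-16 - 36)*(-3*(-1/36)) = -52*1/12 = -13/3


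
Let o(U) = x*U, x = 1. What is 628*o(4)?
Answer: 2512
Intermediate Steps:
o(U) = U (o(U) = 1*U = U)
628*o(4) = 628*4 = 2512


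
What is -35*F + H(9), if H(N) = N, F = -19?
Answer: 674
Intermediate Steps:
-35*F + H(9) = -35*(-19) + 9 = 665 + 9 = 674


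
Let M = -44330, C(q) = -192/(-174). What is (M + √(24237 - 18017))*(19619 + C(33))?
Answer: -25223016390/29 + 1137966*√1555/29 ≈ -8.6821e+8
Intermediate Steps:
C(q) = 32/29 (C(q) = -192*(-1/174) = 32/29)
(M + √(24237 - 18017))*(19619 + C(33)) = (-44330 + √(24237 - 18017))*(19619 + 32/29) = (-44330 + √6220)*(568983/29) = (-44330 + 2*√1555)*(568983/29) = -25223016390/29 + 1137966*√1555/29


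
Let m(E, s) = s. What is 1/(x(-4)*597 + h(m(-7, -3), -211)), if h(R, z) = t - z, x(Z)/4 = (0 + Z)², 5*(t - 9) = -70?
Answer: 1/38414 ≈ 2.6032e-5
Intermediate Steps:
t = -5 (t = 9 + (⅕)*(-70) = 9 - 14 = -5)
x(Z) = 4*Z² (x(Z) = 4*(0 + Z)² = 4*Z²)
h(R, z) = -5 - z
1/(x(-4)*597 + h(m(-7, -3), -211)) = 1/((4*(-4)²)*597 + (-5 - 1*(-211))) = 1/((4*16)*597 + (-5 + 211)) = 1/(64*597 + 206) = 1/(38208 + 206) = 1/38414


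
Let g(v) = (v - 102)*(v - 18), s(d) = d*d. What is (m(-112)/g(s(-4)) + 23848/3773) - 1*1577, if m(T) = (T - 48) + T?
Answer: -23189273/14749 ≈ -1572.3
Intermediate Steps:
s(d) = d²
g(v) = (-102 + v)*(-18 + v)
m(T) = -48 + 2*T (m(T) = (-48 + T) + T = -48 + 2*T)
(m(-112)/g(s(-4)) + 23848/3773) - 1*1577 = ((-48 + 2*(-112))/(1836 + ((-4)²)² - 120*(-4)²) + 23848/3773) - 1*1577 = ((-48 - 224)/(1836 + 16² - 120*16) + 23848*(1/3773)) - 1577 = (-272/(1836 + 256 - 1920) + 2168/343) - 1577 = (-272/172 + 2168/343) - 1577 = (-272*1/172 + 2168/343) - 1577 = (-68/43 + 2168/343) - 1577 = 69900/14749 - 1577 = -23189273/14749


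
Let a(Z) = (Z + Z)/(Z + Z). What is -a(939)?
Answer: -1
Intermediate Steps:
a(Z) = 1 (a(Z) = (2*Z)/((2*Z)) = (2*Z)*(1/(2*Z)) = 1)
-a(939) = -1*1 = -1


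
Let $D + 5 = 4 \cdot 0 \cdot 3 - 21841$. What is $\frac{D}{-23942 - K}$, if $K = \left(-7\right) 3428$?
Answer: $- \frac{3641}{9} \approx -404.56$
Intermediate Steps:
$K = -23996$
$D = -21846$ ($D = -5 - \left(21841 - 4 \cdot 0 \cdot 3\right) = -5 + \left(0 \cdot 3 - 21841\right) = -5 + \left(0 - 21841\right) = -5 - 21841 = -21846$)
$\frac{D}{-23942 - K} = - \frac{21846}{-23942 - -23996} = - \frac{21846}{-23942 + 23996} = - \frac{21846}{54} = \left(-21846\right) \frac{1}{54} = - \frac{3641}{9}$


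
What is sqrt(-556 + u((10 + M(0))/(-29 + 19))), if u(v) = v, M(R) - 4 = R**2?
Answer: I*sqrt(13935)/5 ≈ 23.609*I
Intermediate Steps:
M(R) = 4 + R**2
sqrt(-556 + u((10 + M(0))/(-29 + 19))) = sqrt(-556 + (10 + (4 + 0**2))/(-29 + 19)) = sqrt(-556 + (10 + (4 + 0))/(-10)) = sqrt(-556 + (10 + 4)*(-1/10)) = sqrt(-556 + 14*(-1/10)) = sqrt(-556 - 7/5) = sqrt(-2787/5) = I*sqrt(13935)/5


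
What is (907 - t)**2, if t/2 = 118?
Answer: 450241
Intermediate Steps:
t = 236 (t = 2*118 = 236)
(907 - t)**2 = (907 - 1*236)**2 = (907 - 236)**2 = 671**2 = 450241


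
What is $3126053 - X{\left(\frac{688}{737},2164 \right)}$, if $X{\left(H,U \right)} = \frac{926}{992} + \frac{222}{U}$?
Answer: $\frac{838832279797}{268336} \approx 3.1261 \cdot 10^{6}$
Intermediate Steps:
$X{\left(H,U \right)} = \frac{463}{496} + \frac{222}{U}$ ($X{\left(H,U \right)} = 926 \cdot \frac{1}{992} + \frac{222}{U} = \frac{463}{496} + \frac{222}{U}$)
$3126053 - X{\left(\frac{688}{737},2164 \right)} = 3126053 - \left(\frac{463}{496} + \frac{222}{2164}\right) = 3126053 - \left(\frac{463}{496} + 222 \cdot \frac{1}{2164}\right) = 3126053 - \left(\frac{463}{496} + \frac{111}{1082}\right) = 3126053 - \frac{278011}{268336} = \frac{838832279797}{268336}$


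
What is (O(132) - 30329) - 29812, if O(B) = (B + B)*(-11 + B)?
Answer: -28197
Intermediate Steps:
O(B) = 2*B*(-11 + B) (O(B) = (2*B)*(-11 + B) = 2*B*(-11 + B))
(O(132) - 30329) - 29812 = (2*132*(-11 + 132) - 30329) - 29812 = (2*132*121 - 30329) - 29812 = (31944 - 30329) - 29812 = 1615 - 29812 = -28197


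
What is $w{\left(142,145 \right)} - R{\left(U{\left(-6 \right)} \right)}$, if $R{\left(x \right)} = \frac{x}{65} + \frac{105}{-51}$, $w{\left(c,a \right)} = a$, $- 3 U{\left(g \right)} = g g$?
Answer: $\frac{162704}{1105} \approx 147.24$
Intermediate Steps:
$U{\left(g \right)} = - \frac{g^{2}}{3}$ ($U{\left(g \right)} = - \frac{g g}{3} = - \frac{g^{2}}{3}$)
$R{\left(x \right)} = - \frac{35}{17} + \frac{x}{65}$ ($R{\left(x \right)} = x \frac{1}{65} + 105 \left(- \frac{1}{51}\right) = \frac{x}{65} - \frac{35}{17} = - \frac{35}{17} + \frac{x}{65}$)
$w{\left(142,145 \right)} - R{\left(U{\left(-6 \right)} \right)} = 145 - \left(- \frac{35}{17} + \frac{\left(- \frac{1}{3}\right) \left(-6\right)^{2}}{65}\right) = 145 - \left(- \frac{35}{17} + \frac{\left(- \frac{1}{3}\right) 36}{65}\right) = 145 - \left(- \frac{35}{17} + \frac{1}{65} \left(-12\right)\right) = 145 - \left(- \frac{35}{17} - \frac{12}{65}\right) = 145 - - \frac{2479}{1105} = 145 + \frac{2479}{1105} = \frac{162704}{1105}$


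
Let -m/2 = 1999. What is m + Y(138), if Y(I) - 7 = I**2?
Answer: 15053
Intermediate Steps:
Y(I) = 7 + I**2
m = -3998 (m = -2*1999 = -3998)
m + Y(138) = -3998 + (7 + 138**2) = -3998 + (7 + 19044) = -3998 + 19051 = 15053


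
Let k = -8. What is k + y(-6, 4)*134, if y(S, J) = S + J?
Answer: -276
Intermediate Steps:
y(S, J) = J + S
k + y(-6, 4)*134 = -8 + (4 - 6)*134 = -8 - 2*134 = -8 - 268 = -276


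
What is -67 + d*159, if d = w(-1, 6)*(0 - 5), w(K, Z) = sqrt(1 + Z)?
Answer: -67 - 795*sqrt(7) ≈ -2170.4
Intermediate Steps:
d = -5*sqrt(7) (d = sqrt(1 + 6)*(0 - 5) = sqrt(7)*(-5) = -5*sqrt(7) ≈ -13.229)
-67 + d*159 = -67 - 5*sqrt(7)*159 = -67 - 795*sqrt(7)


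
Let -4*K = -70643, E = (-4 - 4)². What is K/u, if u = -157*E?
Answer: -70643/40192 ≈ -1.7576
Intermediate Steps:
E = 64 (E = (-8)² = 64)
K = 70643/4 (K = -¼*(-70643) = 70643/4 ≈ 17661.)
u = -10048 (u = -157*64 = -10048)
K/u = (70643/4)/(-10048) = (70643/4)*(-1/10048) = -70643/40192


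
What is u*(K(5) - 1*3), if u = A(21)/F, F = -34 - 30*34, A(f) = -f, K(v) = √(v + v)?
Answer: -63/1054 + 21*√10/1054 ≈ 0.0032332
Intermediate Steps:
K(v) = √2*√v (K(v) = √(2*v) = √2*√v)
F = -1054 (F = -34 - 1020 = -1054)
u = 21/1054 (u = -1*21/(-1054) = -21*(-1/1054) = 21/1054 ≈ 0.019924)
u*(K(5) - 1*3) = 21*(√2*√5 - 1*3)/1054 = 21*(√10 - 3)/1054 = 21*(-3 + √10)/1054 = -63/1054 + 21*√10/1054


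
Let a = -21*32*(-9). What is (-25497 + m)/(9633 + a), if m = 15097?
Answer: -10400/15681 ≈ -0.66322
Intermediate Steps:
a = 6048 (a = -672*(-9) = 6048)
(-25497 + m)/(9633 + a) = (-25497 + 15097)/(9633 + 6048) = -10400/15681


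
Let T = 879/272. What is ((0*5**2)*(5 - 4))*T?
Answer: 0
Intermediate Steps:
T = 879/272 (T = 879*(1/272) = 879/272 ≈ 3.2316)
((0*5**2)*(5 - 4))*T = ((0*5**2)*(5 - 4))*(879/272) = ((0*25)*1)*(879/272) = (0*1)*(879/272) = 0*(879/272) = 0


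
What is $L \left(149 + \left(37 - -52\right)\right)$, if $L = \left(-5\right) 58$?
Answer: $-69020$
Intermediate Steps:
$L = -290$
$L \left(149 + \left(37 - -52\right)\right) = - 290 \left(149 + \left(37 - -52\right)\right) = - 290 \left(149 + \left(37 + 52\right)\right) = - 290 \left(149 + 89\right) = \left(-290\right) 238 = -69020$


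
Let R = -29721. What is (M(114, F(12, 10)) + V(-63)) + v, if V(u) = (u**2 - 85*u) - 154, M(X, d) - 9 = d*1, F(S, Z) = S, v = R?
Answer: -20530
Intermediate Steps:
v = -29721
M(X, d) = 9 + d (M(X, d) = 9 + d*1 = 9 + d)
V(u) = -154 + u**2 - 85*u
(M(114, F(12, 10)) + V(-63)) + v = ((9 + 12) + (-154 + (-63)**2 - 85*(-63))) - 29721 = (21 + (-154 + 3969 + 5355)) - 29721 = (21 + 9170) - 29721 = 9191 - 29721 = -20530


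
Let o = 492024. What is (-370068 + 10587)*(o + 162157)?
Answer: -235165640061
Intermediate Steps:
(-370068 + 10587)*(o + 162157) = (-370068 + 10587)*(492024 + 162157) = -359481*654181 = -235165640061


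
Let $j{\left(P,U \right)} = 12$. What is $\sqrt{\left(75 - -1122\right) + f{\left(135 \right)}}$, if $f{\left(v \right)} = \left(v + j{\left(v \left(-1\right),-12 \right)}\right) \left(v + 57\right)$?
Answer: $3 \sqrt{3269} \approx 171.53$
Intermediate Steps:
$f{\left(v \right)} = \left(12 + v\right) \left(57 + v\right)$ ($f{\left(v \right)} = \left(v + 12\right) \left(v + 57\right) = \left(12 + v\right) \left(57 + v\right)$)
$\sqrt{\left(75 - -1122\right) + f{\left(135 \right)}} = \sqrt{\left(75 - -1122\right) + \left(684 + 135^{2} + 69 \cdot 135\right)} = \sqrt{\left(75 + 1122\right) + \left(684 + 18225 + 9315\right)} = \sqrt{1197 + 28224} = \sqrt{29421} = 3 \sqrt{3269}$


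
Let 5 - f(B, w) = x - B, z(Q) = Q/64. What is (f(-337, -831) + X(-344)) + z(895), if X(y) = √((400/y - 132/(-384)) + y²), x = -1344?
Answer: 65663/64 + √14003311974/344 ≈ 1370.0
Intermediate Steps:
z(Q) = Q/64 (z(Q) = Q*(1/64) = Q/64)
f(B, w) = 1349 + B (f(B, w) = 5 - (-1344 - B) = 5 + (1344 + B) = 1349 + B)
X(y) = √(11/32 + y² + 400/y) (X(y) = √((400/y - 132*(-1/384)) + y²) = √((400/y + 11/32) + y²) = √((11/32 + 400/y) + y²) = √(11/32 + y² + 400/y))
(f(-337, -831) + X(-344)) + z(895) = ((1349 - 337) + √(22 + 64*(-344)² + 25600/(-344))/8) + (1/64)*895 = (1012 + √(22 + 64*118336 + 25600*(-1/344))/8) + 895/64 = (1012 + √(22 + 7573504 - 3200/43)/8) + 895/64 = (1012 + √(325658418/43)/8) + 895/64 = (1012 + (√14003311974/43)/8) + 895/64 = (1012 + √14003311974/344) + 895/64 = 65663/64 + √14003311974/344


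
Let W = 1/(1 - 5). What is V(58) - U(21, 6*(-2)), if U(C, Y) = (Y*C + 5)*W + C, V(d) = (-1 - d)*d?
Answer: -14019/4 ≈ -3504.8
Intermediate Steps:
V(d) = d*(-1 - d)
W = -¼ (W = 1/(-4) = -¼ ≈ -0.25000)
U(C, Y) = -5/4 + C - C*Y/4 (U(C, Y) = (Y*C + 5)*(-¼) + C = (C*Y + 5)*(-¼) + C = (5 + C*Y)*(-¼) + C = (-5/4 - C*Y/4) + C = -5/4 + C - C*Y/4)
V(58) - U(21, 6*(-2)) = -1*58*(1 + 58) - (-5/4 + 21 - ¼*21*6*(-2)) = -1*58*59 - (-5/4 + 21 - ¼*21*(-12)) = -3422 - (-5/4 + 21 + 63) = -3422 - 1*331/4 = -3422 - 331/4 = -14019/4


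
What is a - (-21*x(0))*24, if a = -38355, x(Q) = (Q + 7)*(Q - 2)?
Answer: -45411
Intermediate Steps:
x(Q) = (-2 + Q)*(7 + Q) (x(Q) = (7 + Q)*(-2 + Q) = (-2 + Q)*(7 + Q))
a - (-21*x(0))*24 = -38355 - (-21*(-14 + 0² + 5*0))*24 = -38355 - (-21*(-14 + 0 + 0))*24 = -38355 - (-21*(-14))*24 = -38355 - 294*24 = -38355 - 1*7056 = -38355 - 7056 = -45411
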